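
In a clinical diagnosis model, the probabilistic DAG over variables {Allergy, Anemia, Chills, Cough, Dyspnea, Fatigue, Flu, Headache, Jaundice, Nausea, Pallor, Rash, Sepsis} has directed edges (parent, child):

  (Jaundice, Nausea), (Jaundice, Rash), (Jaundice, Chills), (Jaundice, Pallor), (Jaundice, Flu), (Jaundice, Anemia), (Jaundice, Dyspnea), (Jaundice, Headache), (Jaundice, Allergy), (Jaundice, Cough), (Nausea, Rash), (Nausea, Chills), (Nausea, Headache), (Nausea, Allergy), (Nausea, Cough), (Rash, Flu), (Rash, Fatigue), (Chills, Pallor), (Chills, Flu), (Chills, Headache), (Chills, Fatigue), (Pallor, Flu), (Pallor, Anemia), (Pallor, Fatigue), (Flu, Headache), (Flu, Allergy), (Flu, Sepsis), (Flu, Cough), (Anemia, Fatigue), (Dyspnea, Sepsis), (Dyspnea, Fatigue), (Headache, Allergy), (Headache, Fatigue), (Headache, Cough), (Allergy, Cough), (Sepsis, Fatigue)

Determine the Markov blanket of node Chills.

{Anemia, Dyspnea, Fatigue, Flu, Headache, Jaundice, Nausea, Pallor, Rash, Sepsis}

Pa(Chills) = {Jaundice, Nausea}.
Children of Chills: Fatigue, Flu, Headache, Pallor.
Co-parents of Chills (other parents of its children):
  Pallor also has parent Jaundice.
  Flu's other parents are Jaundice, Pallor, Rash.
  Headache also has parents Flu, Jaundice, Nausea.
  Fatigue also has parents Anemia, Dyspnea, Headache, Pallor, Rash, Sepsis.
MB(Chills) = {Anemia, Dyspnea, Fatigue, Flu, Headache, Jaundice, Nausea, Pallor, Rash, Sepsis}.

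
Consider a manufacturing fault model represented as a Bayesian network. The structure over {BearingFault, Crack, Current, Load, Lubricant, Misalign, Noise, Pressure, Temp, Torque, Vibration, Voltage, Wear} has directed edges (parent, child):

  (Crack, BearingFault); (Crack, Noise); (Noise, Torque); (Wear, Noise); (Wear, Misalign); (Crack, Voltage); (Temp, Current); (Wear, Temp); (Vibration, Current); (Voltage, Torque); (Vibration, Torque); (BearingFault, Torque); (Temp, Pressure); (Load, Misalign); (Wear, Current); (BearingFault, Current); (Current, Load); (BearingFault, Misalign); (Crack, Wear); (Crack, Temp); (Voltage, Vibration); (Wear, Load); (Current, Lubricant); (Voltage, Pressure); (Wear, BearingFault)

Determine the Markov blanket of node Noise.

{BearingFault, Crack, Torque, Vibration, Voltage, Wear}

Noise's parents: Crack, Wear.
Noise's children: Torque.
For each child, the remaining parents (spouses of Noise):
  Torque: BearingFault, Vibration, Voltage
MB(Noise) = {BearingFault, Crack, Torque, Vibration, Voltage, Wear}.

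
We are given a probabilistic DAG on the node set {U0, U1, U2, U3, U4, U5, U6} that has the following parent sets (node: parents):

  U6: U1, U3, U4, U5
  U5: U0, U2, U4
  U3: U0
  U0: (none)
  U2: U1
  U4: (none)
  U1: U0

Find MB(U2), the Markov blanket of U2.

By definition, MB(U2) is built from U2's parents, U2's children, and the co-parents of U2.
U2 has child U5.
Pa(U2) = {U1}.
Parents of each child, excluding U2:
  U5: U0, U4
So the Markov blanket of U2 is {U0, U1, U4, U5}.

{U0, U1, U4, U5}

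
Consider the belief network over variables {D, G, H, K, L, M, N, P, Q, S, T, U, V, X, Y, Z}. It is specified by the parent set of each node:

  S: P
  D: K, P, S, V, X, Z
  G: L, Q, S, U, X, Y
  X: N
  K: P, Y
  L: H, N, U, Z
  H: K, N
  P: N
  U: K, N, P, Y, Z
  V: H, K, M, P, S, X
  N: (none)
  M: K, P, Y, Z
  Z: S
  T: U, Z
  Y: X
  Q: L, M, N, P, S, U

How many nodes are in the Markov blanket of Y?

Recall MB(v) = parents ∪ children ∪ spouses, where spouses are the other parents of v's children.
Y's parents: X.
Ch(Y) = {G, K, M, U}.
Other parents of Y's children:
  K: P
  U: K, N, P, Z
  M: K, P, Z
  G: L, Q, S, U, X
MB(Y) = {G, K, L, M, N, P, Q, S, U, X, Z}, which has 11 nodes.

11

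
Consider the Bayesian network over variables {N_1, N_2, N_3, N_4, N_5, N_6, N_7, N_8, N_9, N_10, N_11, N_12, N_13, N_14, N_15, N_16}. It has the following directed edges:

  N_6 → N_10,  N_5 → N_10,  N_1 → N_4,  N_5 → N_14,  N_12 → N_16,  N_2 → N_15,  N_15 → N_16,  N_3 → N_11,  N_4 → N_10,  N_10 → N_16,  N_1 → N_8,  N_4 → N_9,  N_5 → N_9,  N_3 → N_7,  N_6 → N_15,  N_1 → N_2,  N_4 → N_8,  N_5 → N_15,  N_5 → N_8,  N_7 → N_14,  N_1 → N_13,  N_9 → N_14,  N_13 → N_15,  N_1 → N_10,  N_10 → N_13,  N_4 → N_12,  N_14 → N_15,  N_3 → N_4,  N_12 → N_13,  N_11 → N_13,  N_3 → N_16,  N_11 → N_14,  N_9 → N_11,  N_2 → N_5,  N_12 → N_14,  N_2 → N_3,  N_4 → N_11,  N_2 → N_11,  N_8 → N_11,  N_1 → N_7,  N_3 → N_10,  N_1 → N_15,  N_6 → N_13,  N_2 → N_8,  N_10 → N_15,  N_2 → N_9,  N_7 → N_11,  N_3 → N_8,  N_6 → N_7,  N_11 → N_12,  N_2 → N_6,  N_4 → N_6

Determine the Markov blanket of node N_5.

N_5 has parent N_2.
Children of N_5: N_8, N_9, N_10, N_14, N_15.
Parents of each child, excluding N_5:
  parents(N_8) \ {N_5} = {N_1, N_2, N_3, N_4}.
  parents(N_9) \ {N_5} = {N_2, N_4}.
  parents(N_10) \ {N_5} = {N_1, N_3, N_4, N_6}.
  parents(N_14) \ {N_5} = {N_7, N_9, N_11, N_12}.
  N_15's other parents are N_1, N_2, N_6, N_10, N_13, N_14.
So the Markov blanket of N_5 is {N_1, N_2, N_3, N_4, N_6, N_7, N_8, N_9, N_10, N_11, N_12, N_13, N_14, N_15}.

{N_1, N_2, N_3, N_4, N_6, N_7, N_8, N_9, N_10, N_11, N_12, N_13, N_14, N_15}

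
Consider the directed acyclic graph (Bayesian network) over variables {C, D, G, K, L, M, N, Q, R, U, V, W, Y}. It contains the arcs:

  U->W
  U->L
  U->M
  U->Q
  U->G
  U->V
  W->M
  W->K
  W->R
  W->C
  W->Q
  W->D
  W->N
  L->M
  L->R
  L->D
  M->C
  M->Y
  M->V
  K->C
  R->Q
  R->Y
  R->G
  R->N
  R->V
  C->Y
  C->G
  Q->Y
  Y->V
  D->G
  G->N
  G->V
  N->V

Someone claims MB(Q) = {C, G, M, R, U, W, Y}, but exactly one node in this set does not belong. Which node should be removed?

G

A node's Markov blanket = Pa ∪ Ch ∪ (parents of Ch other than the node itself).
Q's children: Y.
Q's parents: R, U, W.
Other parents of Q's children:
  parents(Y) \ {Q} = {C, M, R}.
MB(Q) = {C, M, R, U, W, Y}.
G is neither a parent, child, nor co-parent of Q, so it does not belong.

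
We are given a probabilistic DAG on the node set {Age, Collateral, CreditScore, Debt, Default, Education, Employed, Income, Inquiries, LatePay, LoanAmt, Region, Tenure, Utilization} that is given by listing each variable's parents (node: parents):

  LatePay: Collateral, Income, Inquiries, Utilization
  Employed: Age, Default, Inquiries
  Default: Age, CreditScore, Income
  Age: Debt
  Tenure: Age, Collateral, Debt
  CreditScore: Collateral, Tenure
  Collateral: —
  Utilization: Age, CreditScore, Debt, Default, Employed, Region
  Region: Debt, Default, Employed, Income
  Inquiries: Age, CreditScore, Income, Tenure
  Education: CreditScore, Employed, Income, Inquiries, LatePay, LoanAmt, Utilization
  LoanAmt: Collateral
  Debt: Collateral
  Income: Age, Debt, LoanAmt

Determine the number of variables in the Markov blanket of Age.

A node's Markov blanket = Pa ∪ Ch ∪ (parents of Ch other than the node itself).
Children of Age: Default, Employed, Income, Inquiries, Tenure, Utilization.
Age has parent Debt.
Other parents of Age's children:
  Tenure: Collateral, Debt
  Income: Debt, LoanAmt
  Inquiries: CreditScore, Income, Tenure
  Default: CreditScore, Income
  Employed: Default, Inquiries
  Utilization: CreditScore, Debt, Default, Employed, Region
MB(Age) = {Collateral, CreditScore, Debt, Default, Employed, Income, Inquiries, LoanAmt, Region, Tenure, Utilization}, which has 11 nodes.

11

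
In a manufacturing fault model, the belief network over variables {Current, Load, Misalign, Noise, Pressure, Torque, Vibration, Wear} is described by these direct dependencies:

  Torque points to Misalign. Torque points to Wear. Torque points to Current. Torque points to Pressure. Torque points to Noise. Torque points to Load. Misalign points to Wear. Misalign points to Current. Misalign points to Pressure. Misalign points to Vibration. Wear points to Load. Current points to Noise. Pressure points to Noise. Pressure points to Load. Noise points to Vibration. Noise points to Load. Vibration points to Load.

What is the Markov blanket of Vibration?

By definition, MB(Vibration) is built from Vibration's parents, Vibration's children, and the co-parents of Vibration.
Children of Vibration: Load.
Vibration has parents Misalign, Noise.
Other parents of Vibration's children:
  Load also has parents Noise, Pressure, Torque, Wear.
So the Markov blanket of Vibration is {Load, Misalign, Noise, Pressure, Torque, Wear}.

{Load, Misalign, Noise, Pressure, Torque, Wear}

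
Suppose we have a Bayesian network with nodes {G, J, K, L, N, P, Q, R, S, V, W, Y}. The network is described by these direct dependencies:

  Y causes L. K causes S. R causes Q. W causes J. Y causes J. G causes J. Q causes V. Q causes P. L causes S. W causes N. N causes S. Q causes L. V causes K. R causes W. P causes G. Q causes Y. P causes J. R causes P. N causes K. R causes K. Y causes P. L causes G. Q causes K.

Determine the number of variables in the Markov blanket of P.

7

P has parents Q, R, Y.
P's children: G, J.
Other parents of P's children:
  G's other parent is L.
  J also has parents G, W, Y.
MB(P) = {G, J, L, Q, R, W, Y}, which has 7 nodes.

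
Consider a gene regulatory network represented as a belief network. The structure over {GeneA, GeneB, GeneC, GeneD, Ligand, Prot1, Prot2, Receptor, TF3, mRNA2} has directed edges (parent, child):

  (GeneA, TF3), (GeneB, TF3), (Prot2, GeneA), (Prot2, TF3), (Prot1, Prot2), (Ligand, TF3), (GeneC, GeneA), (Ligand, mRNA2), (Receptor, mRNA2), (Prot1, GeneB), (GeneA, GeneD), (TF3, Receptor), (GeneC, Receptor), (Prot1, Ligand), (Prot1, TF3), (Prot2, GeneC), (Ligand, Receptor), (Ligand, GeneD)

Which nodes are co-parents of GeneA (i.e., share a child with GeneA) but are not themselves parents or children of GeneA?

{GeneB, Ligand, Prot1}

Children of GeneA: GeneD, TF3.
  TF3's other parents are GeneB, Ligand, Prot1, Prot2.
  GeneD's other parent is Ligand.
Excluding nodes already adjacent to GeneA (GeneC, GeneD, Prot2, TF3), the co-parent-only contribution is {GeneB, Ligand, Prot1}.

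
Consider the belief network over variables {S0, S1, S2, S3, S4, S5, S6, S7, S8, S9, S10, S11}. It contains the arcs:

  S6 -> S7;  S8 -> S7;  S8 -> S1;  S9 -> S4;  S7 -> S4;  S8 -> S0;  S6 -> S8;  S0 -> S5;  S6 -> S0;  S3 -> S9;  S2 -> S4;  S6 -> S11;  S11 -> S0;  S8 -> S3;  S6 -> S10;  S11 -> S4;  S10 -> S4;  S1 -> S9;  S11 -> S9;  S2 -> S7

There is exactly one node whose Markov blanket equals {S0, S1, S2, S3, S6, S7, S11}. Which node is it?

S8

The target node must have every member of {S0, S1, S2, S3, S6, S7, S11} as a parent, child, or co-parent, and no others.
Parents of S8: S6; children: S0, S1, S3, S7; co-parents: S2, S6, S11.
These exactly cover the given set, so the node is S8.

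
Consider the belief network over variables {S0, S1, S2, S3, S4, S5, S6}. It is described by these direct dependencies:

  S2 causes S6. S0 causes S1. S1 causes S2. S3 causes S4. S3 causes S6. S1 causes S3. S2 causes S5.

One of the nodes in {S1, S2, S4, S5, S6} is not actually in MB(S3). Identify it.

Recall MB(v) = parents ∪ children ∪ spouses, where spouses are the other parents of v's children.
Parents of S3: S1.
S3 has children S4, S6.
Other parents of S3's children:
  S4: —
  S6: S2
MB(S3) = {S1, S2, S4, S6}.
S5 is neither a parent, child, nor co-parent of S3, so it does not belong.

S5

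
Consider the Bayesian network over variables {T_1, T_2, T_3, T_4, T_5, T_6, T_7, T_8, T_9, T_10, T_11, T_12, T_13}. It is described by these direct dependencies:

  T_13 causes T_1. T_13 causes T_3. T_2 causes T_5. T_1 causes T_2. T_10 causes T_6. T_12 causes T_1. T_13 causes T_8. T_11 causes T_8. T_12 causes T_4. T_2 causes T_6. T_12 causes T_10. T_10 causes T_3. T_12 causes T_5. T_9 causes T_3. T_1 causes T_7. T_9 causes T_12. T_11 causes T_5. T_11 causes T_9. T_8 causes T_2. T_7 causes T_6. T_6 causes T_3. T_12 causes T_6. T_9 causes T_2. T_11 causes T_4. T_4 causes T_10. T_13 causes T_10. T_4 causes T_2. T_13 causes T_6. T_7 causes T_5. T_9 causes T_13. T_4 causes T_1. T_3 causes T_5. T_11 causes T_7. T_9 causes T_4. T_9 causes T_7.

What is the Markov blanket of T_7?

Recall MB(v) = parents ∪ children ∪ spouses, where spouses are the other parents of v's children.
T_7's parents: T_1, T_9, T_11.
Ch(T_7) = {T_5, T_6}.
Parents of each child, excluding T_7:
  T_6 also has parents T_2, T_10, T_12, T_13.
  parents(T_5) \ {T_7} = {T_2, T_3, T_11, T_12}.
Taking the union gives {T_1, T_2, T_3, T_5, T_6, T_9, T_10, T_11, T_12, T_13}.

{T_1, T_2, T_3, T_5, T_6, T_9, T_10, T_11, T_12, T_13}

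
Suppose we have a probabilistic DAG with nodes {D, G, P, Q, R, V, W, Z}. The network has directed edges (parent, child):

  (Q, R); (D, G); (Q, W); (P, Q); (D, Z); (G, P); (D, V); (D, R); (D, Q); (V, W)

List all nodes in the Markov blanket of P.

P's children: Q.
P's parents: G.
Parents of each child, excluding P:
  parents(Q) \ {P} = {D}.
MB(P) = {D, G, Q}.

{D, G, Q}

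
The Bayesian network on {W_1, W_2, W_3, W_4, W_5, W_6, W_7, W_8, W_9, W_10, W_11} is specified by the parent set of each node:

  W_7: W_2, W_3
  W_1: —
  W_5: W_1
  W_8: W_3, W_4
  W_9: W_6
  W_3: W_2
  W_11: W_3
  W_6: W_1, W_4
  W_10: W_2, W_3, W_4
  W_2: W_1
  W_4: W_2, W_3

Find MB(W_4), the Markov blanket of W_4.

W_4's children: W_6, W_8, W_10.
W_4's parents: W_2, W_3.
Co-parents of W_4 (other parents of its children):
  W_6 also has parent W_1.
  parents(W_8) \ {W_4} = {W_3}.
  W_10 also has parents W_2, W_3.
So the Markov blanket of W_4 is {W_1, W_2, W_3, W_6, W_8, W_10}.

{W_1, W_2, W_3, W_6, W_8, W_10}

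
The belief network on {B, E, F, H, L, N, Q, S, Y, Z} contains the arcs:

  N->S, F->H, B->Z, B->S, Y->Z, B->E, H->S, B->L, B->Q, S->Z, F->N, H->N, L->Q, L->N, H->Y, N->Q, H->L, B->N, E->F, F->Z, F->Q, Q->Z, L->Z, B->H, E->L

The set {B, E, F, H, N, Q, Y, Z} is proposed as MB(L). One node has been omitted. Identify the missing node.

Recall MB(v) = parents ∪ children ∪ spouses, where spouses are the other parents of v's children.
Pa(L) = {B, E, H}.
L's children: N, Q, Z.
Parents of each child, excluding L:
  N: B, F, H
  Q: B, F, N
  Z: B, F, Q, S, Y
MB(L) = {B, E, F, H, N, Q, S, Y, Z}.
Comparing with the claimed set, S is missing.

S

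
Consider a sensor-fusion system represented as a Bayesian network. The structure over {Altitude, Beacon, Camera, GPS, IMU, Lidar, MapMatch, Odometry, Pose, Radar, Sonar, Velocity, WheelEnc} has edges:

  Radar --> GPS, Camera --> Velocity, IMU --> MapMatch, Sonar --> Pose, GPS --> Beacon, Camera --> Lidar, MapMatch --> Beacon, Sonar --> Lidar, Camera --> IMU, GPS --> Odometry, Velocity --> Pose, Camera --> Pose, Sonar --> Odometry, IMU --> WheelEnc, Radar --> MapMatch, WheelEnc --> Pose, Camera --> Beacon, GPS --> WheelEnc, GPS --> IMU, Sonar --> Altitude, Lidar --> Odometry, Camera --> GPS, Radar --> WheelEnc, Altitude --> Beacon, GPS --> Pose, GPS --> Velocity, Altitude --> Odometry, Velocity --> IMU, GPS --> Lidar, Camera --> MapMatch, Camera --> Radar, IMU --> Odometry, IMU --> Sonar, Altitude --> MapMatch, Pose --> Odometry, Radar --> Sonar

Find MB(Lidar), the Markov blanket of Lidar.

{Altitude, Camera, GPS, IMU, Odometry, Pose, Sonar}

The Markov blanket of a node is its parents, its children, and the other parents of its children.
Lidar's parents: Camera, GPS, Sonar.
Lidar's children: Odometry.
Co-parents of Lidar (other parents of its children):
  parents(Odometry) \ {Lidar} = {Altitude, GPS, IMU, Pose, Sonar}.
Taking the union gives {Altitude, Camera, GPS, IMU, Odometry, Pose, Sonar}.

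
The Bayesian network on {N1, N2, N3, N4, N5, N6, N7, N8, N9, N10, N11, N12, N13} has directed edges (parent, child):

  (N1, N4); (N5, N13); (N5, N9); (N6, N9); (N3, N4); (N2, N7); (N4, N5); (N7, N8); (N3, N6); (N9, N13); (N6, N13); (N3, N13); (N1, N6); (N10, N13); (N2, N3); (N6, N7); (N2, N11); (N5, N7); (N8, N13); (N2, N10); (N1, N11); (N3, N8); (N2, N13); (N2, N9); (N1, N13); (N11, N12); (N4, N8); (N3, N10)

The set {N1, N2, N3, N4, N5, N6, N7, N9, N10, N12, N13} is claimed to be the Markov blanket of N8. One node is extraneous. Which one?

Pa(N8) = {N3, N4, N7}.
N8's children: N13.
For each child, the remaining parents (spouses of N8):
  N13: N1, N2, N3, N5, N6, N9, N10
MB(N8) = {N1, N2, N3, N4, N5, N6, N7, N9, N10, N13}.
N12 is neither a parent, child, nor co-parent of N8, so it does not belong.

N12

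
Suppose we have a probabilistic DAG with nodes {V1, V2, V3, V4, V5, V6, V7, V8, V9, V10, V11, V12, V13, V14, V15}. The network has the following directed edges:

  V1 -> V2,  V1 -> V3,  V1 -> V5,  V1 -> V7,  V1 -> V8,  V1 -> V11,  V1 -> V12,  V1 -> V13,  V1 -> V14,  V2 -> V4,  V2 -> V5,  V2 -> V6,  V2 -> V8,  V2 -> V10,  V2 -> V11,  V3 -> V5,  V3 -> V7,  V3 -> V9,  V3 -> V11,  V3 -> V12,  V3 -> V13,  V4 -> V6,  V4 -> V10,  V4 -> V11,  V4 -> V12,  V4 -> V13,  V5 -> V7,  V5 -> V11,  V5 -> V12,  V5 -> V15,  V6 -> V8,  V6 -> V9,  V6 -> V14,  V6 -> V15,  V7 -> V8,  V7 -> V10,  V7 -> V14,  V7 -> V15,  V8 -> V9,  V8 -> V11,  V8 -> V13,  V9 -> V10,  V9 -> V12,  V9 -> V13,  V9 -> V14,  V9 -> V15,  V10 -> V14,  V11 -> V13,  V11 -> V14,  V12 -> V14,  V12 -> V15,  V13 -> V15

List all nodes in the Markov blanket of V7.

Parents of V7: V1, V3, V5.
Children of V7: V8, V10, V14, V15.
Other parents of V7's children:
  parents(V8) \ {V7} = {V1, V2, V6}.
  V10 also has parents V2, V4, V9.
  parents(V14) \ {V7} = {V1, V6, V9, V10, V11, V12}.
  V15 also has parents V5, V6, V9, V12, V13.
Taking the union gives {V1, V2, V3, V4, V5, V6, V8, V9, V10, V11, V12, V13, V14, V15}.

{V1, V2, V3, V4, V5, V6, V8, V9, V10, V11, V12, V13, V14, V15}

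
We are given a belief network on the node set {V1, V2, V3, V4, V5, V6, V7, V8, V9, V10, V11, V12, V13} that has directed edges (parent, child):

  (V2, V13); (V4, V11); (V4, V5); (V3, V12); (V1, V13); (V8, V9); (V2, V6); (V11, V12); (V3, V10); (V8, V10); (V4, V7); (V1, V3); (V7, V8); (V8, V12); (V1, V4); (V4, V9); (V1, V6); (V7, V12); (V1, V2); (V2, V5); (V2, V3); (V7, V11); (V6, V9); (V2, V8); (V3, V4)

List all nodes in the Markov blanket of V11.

By definition, MB(V11) is built from V11's parents, V11's children, and the co-parents of V11.
Pa(V11) = {V4, V7}.
Children of V11: V12.
For each child, the remaining parents (spouses of V11):
  V12 also has parents V3, V7, V8.
So the Markov blanket of V11 is {V3, V4, V7, V8, V12}.

{V3, V4, V7, V8, V12}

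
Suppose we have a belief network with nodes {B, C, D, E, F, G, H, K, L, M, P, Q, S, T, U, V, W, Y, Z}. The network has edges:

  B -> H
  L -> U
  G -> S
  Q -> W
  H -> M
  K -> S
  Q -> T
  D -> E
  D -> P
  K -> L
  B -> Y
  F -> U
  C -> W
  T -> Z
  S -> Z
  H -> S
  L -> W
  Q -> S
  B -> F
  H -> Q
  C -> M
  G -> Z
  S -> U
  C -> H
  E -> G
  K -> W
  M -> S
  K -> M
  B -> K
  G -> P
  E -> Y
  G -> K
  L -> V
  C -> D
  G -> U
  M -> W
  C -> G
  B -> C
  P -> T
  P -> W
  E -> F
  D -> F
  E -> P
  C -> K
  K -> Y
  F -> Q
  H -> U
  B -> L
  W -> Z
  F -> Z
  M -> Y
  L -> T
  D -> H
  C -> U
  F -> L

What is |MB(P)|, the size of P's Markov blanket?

10

Pa(P) = {D, E, G}.
Ch(P) = {T, W}.
Co-parents of P (other parents of its children):
  parents(T) \ {P} = {L, Q}.
  W's other parents are C, K, L, M, Q.
MB(P) = {C, D, E, G, K, L, M, Q, T, W}, which has 10 nodes.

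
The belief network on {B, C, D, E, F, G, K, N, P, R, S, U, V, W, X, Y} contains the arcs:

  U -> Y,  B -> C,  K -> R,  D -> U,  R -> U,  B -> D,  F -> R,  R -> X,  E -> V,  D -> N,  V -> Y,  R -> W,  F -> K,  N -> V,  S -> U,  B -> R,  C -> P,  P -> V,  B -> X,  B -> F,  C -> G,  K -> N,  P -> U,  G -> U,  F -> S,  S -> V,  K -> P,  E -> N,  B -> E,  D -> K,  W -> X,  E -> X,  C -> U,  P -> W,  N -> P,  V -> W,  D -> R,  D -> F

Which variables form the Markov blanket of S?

{C, D, E, F, G, N, P, R, U, V}

S's children: U, V.
S has parent F.
Co-parents of S (other parents of its children):
  U: C, D, G, P, R
  V: E, N, P
MB(S) = {C, D, E, F, G, N, P, R, U, V}.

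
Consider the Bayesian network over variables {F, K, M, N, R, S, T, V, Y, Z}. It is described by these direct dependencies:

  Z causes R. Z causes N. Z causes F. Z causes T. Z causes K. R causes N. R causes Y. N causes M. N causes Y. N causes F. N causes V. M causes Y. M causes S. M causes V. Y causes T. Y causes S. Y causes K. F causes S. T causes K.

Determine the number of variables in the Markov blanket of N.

6

N has children F, M, V, Y.
Pa(N) = {R, Z}.
Other parents of N's children:
  M: no additional parents.
  Y's other parents are M, R.
  F also has parent Z.
  parents(V) \ {N} = {M}.
MB(N) = {F, M, R, V, Y, Z}, which has 6 nodes.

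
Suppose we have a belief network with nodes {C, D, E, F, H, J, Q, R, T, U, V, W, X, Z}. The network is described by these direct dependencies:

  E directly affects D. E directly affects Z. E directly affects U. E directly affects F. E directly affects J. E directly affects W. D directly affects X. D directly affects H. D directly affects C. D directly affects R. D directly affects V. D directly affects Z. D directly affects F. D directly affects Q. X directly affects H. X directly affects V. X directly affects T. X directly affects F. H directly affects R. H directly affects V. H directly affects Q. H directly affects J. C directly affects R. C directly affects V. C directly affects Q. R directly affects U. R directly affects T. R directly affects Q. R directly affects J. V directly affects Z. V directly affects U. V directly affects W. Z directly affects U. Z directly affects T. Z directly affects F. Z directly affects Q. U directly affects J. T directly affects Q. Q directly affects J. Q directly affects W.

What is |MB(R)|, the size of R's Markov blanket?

By definition, MB(R) is built from R's parents, R's children, and the co-parents of R.
R's children: J, Q, T, U.
Pa(R) = {C, D, H}.
For each child, the remaining parents (spouses of R):
  parents(U) \ {R} = {E, V, Z}.
  T's other parents are X, Z.
  Q also has parents C, D, H, T, Z.
  J also has parents E, H, Q, U.
MB(R) = {C, D, E, H, J, Q, T, U, V, X, Z}, which has 11 nodes.

11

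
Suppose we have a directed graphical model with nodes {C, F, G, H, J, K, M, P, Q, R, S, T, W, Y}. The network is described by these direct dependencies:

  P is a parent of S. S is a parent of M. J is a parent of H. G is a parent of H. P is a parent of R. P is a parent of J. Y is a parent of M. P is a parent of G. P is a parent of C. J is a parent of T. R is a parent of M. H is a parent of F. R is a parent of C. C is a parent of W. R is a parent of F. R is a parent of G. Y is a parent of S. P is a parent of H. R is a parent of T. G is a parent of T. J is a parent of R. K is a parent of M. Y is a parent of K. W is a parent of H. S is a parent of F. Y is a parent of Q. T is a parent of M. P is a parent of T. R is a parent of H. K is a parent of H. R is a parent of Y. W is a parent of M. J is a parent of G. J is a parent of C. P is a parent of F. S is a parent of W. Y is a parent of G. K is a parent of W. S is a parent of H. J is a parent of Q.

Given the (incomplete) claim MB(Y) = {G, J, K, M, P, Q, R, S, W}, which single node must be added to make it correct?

Children of Y: G, K, M, Q, S.
Y has parent R.
Other parents of Y's children:
  parents(S) \ {Y} = {P}.
  parents(Q) \ {Y} = {J}.
  G's other parents are J, P, R.
  K has no other parent.
  parents(M) \ {Y} = {K, R, S, T, W}.
MB(Y) = {G, J, K, M, P, Q, R, S, T, W}.
Comparing with the claimed set, T is missing.

T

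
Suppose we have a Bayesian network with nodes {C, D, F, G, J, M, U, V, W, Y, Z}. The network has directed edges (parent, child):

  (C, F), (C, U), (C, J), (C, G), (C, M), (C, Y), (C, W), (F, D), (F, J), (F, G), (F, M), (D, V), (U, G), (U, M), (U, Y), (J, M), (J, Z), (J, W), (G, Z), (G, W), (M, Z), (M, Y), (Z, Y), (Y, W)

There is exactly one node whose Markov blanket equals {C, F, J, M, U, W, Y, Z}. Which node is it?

G

The target node must have every member of {C, F, J, M, U, W, Y, Z} as a parent, child, or co-parent, and no others.
Parents of G: C, F, U; children: W, Z; co-parents: C, J, M, Y.
These exactly cover the given set, so the node is G.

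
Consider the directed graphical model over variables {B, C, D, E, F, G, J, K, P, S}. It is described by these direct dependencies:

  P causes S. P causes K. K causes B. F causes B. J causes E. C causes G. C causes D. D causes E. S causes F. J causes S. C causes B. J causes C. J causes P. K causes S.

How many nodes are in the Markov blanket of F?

4

By definition, MB(F) is built from F's parents, F's children, and the co-parents of F.
Pa(F) = {S}.
Ch(F) = {B}.
For each child, the remaining parents (spouses of F):
  B: C, K
MB(F) = {B, C, K, S}, which has 4 nodes.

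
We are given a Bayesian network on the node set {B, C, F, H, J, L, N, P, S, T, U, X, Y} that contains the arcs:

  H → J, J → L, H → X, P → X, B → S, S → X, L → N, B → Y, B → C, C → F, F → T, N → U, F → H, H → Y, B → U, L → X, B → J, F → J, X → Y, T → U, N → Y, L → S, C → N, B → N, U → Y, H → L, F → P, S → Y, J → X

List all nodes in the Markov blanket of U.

{B, H, N, S, T, X, Y}

By definition, MB(U) is built from U's parents, U's children, and the co-parents of U.
Children of U: Y.
U has parents B, N, T.
Other parents of U's children:
  parents(Y) \ {U} = {B, H, N, S, X}.
Taking the union gives {B, H, N, S, T, X, Y}.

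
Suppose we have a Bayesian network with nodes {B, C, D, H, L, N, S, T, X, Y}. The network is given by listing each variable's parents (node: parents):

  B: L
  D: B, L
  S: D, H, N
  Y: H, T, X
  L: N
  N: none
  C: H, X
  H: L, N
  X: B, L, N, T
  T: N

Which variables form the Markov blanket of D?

{B, H, L, N, S}

Recall MB(v) = parents ∪ children ∪ spouses, where spouses are the other parents of v's children.
D's parents: B, L.
Children of D: S.
Co-parents of D (other parents of its children):
  parents(S) \ {D} = {H, N}.
Union: {B, L} ∪ {S} ∪ {H, N} = {B, H, L, N, S}.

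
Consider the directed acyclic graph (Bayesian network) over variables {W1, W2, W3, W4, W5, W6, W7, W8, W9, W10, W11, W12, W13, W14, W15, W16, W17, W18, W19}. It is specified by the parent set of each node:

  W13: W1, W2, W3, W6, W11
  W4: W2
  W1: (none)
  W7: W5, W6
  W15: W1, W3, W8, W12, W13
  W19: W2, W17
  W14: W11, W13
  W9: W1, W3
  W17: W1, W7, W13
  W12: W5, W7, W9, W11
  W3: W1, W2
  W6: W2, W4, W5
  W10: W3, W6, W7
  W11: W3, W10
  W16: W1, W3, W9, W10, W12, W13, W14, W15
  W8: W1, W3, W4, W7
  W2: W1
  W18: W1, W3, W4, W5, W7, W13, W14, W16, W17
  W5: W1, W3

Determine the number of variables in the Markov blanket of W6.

9

Parents of W6: W2, W4, W5.
Children of W6: W7, W10, W13.
Co-parents of W6 (other parents of its children):
  W7: W5
  W10: W3, W7
  W13: W1, W2, W3, W11
MB(W6) = {W1, W2, W3, W4, W5, W7, W10, W11, W13}, which has 9 nodes.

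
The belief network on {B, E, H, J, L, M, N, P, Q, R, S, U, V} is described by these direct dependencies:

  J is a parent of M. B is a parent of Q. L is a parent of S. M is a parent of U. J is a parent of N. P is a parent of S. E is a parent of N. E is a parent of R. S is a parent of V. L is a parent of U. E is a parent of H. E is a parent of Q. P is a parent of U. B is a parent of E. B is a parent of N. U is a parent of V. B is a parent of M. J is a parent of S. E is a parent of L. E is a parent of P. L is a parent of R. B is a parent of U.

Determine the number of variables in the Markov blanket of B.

8

Recall MB(v) = parents ∪ children ∪ spouses, where spouses are the other parents of v's children.
Parents of B: none.
B has children E, M, N, Q, U.
Co-parents of B (other parents of its children):
  E has no other parent.
  M also has parent J.
  parents(N) \ {B} = {E, J}.
  parents(Q) \ {B} = {E}.
  parents(U) \ {B} = {L, M, P}.
MB(B) = {E, J, L, M, N, P, Q, U}, which has 8 nodes.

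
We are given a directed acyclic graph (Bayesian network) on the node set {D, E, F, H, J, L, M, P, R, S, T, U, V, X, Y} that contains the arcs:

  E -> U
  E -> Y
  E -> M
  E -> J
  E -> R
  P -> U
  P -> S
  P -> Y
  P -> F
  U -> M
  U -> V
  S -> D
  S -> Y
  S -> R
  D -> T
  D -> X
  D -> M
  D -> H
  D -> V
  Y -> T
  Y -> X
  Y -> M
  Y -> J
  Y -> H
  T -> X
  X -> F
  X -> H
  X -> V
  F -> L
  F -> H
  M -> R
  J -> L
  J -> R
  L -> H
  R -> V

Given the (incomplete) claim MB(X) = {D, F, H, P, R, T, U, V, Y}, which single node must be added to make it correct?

L

Recall MB(v) = parents ∪ children ∪ spouses, where spouses are the other parents of v's children.
X's parents: D, T, Y.
X's children: F, H, V.
Other parents of X's children:
  parents(F) \ {X} = {P}.
  H's other parents are D, F, L, Y.
  parents(V) \ {X} = {D, R, U}.
MB(X) = {D, F, H, L, P, R, T, U, V, Y}.
Comparing with the claimed set, L is missing.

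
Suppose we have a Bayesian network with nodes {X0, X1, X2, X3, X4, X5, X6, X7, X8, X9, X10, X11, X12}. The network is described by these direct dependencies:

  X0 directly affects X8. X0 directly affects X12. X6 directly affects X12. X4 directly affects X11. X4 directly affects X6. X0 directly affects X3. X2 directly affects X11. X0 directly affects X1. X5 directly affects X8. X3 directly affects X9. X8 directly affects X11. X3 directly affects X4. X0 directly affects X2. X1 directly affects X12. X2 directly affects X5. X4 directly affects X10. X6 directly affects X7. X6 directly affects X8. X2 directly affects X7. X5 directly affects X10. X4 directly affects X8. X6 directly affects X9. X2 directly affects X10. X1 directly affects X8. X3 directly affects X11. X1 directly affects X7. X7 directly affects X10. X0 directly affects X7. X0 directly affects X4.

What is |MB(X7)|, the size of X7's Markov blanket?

Pa(X7) = {X0, X1, X2, X6}.
Children of X7: X10.
Other parents of X7's children:
  X10's other parents are X2, X4, X5.
MB(X7) = {X0, X1, X2, X4, X5, X6, X10}, which has 7 nodes.

7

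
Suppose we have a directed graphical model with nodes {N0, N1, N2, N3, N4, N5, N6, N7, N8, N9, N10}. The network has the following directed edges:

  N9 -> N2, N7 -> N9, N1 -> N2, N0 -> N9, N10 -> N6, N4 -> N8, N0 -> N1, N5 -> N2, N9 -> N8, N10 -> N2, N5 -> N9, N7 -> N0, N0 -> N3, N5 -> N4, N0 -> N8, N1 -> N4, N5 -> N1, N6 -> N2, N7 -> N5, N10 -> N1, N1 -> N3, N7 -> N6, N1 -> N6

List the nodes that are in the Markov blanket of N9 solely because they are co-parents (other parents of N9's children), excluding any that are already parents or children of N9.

Children of N9: N2, N8.
  N8 also has parents N0, N4.
  N2 also has parents N1, N5, N6, N10.
Excluding nodes already adjacent to N9 (N0, N2, N5, N7, N8), the co-parent-only contribution is {N1, N4, N6, N10}.

{N1, N4, N6, N10}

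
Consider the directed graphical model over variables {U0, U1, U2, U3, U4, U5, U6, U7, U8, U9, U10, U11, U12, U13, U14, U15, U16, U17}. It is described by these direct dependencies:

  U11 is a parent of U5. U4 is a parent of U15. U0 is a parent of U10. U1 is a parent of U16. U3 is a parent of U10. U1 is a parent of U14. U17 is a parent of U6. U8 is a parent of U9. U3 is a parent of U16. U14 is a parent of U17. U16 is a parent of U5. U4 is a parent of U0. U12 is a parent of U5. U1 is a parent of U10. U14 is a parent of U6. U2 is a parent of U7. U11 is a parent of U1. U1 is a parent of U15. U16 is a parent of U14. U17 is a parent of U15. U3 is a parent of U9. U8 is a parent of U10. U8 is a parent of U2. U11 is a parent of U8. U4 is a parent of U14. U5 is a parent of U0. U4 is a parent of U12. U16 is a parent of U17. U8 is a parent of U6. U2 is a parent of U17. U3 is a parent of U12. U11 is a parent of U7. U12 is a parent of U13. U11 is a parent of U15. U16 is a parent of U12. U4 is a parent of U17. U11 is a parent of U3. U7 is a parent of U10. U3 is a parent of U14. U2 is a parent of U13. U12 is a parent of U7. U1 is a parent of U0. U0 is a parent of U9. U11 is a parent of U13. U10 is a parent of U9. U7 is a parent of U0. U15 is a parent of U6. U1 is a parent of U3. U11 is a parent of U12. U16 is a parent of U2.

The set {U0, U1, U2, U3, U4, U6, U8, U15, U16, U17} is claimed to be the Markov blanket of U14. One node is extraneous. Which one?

U0

U14's children: U6, U17.
U14's parents: U1, U3, U4, U16.
For each child, the remaining parents (spouses of U14):
  parents(U17) \ {U14} = {U2, U4, U16}.
  parents(U6) \ {U14} = {U8, U15, U17}.
MB(U14) = {U1, U2, U3, U4, U6, U8, U15, U16, U17}.
U0 is neither a parent, child, nor co-parent of U14, so it does not belong.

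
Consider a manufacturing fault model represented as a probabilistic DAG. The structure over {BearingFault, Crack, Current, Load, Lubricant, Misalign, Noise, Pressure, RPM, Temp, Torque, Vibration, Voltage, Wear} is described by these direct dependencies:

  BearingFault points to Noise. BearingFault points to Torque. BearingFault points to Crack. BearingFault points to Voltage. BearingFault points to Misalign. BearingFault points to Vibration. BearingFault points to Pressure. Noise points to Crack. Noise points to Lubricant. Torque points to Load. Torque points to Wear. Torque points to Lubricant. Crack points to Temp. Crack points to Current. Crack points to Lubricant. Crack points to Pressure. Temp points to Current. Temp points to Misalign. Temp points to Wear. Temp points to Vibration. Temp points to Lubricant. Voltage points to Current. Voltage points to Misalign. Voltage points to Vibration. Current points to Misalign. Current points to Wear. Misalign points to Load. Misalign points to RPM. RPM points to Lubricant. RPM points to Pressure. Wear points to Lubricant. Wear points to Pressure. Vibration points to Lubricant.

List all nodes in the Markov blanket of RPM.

{BearingFault, Crack, Lubricant, Misalign, Noise, Pressure, Temp, Torque, Vibration, Wear}

RPM's children: Lubricant, Pressure.
RPM has parent Misalign.
Parents of each child, excluding RPM:
  parents(Lubricant) \ {RPM} = {Crack, Noise, Temp, Torque, Vibration, Wear}.
  parents(Pressure) \ {RPM} = {BearingFault, Crack, Wear}.
MB(RPM) = {BearingFault, Crack, Lubricant, Misalign, Noise, Pressure, Temp, Torque, Vibration, Wear}.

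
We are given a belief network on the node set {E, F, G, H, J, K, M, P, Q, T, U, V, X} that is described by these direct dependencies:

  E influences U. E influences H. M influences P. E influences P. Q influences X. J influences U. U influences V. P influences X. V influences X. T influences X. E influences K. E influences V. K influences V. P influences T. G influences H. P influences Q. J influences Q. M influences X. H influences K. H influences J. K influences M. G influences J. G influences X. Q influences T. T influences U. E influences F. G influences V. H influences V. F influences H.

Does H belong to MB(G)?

H is a child of G.
So H ∈ MB(G).

Yes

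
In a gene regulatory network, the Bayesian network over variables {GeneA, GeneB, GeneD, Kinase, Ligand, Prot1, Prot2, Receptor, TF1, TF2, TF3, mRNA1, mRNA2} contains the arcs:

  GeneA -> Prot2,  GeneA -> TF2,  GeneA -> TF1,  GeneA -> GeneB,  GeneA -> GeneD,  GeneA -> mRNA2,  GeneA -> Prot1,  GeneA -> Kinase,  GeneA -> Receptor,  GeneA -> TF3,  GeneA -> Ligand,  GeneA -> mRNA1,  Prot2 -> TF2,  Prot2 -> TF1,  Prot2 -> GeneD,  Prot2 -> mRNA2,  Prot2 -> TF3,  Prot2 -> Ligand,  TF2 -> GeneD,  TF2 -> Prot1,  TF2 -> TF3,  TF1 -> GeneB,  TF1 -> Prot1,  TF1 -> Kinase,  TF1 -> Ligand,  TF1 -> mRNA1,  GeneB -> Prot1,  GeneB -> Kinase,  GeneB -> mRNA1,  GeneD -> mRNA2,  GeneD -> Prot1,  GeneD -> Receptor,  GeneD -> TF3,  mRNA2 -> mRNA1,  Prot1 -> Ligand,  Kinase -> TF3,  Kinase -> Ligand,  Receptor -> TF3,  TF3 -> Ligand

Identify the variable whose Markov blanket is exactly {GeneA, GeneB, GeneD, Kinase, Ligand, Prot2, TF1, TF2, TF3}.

The target node must have every member of {GeneA, GeneB, GeneD, Kinase, Ligand, Prot2, TF1, TF2, TF3} as a parent, child, or co-parent, and no others.
Parents of Prot1: GeneA, GeneB, GeneD, TF1, TF2; children: Ligand; co-parents: GeneA, Kinase, Prot2, TF1, TF3.
These exactly cover the given set, so the node is Prot1.

Prot1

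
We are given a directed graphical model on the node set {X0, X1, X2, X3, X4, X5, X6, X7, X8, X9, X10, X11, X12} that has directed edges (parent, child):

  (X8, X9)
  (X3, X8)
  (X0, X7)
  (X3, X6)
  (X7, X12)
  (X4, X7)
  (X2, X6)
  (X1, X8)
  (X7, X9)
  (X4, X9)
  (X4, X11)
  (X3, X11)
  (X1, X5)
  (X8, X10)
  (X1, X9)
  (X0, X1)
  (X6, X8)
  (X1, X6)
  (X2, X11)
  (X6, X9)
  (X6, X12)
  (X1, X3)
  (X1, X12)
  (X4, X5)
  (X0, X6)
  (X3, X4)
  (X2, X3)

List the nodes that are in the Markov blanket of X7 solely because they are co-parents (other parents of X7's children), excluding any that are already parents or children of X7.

Children of X7: X9, X12.
  X9 also has parents X1, X4, X6, X8.
  X12's other parents are X1, X6.
Excluding nodes already adjacent to X7 (X0, X4, X9, X12), the co-parent-only contribution is {X1, X6, X8}.

{X1, X6, X8}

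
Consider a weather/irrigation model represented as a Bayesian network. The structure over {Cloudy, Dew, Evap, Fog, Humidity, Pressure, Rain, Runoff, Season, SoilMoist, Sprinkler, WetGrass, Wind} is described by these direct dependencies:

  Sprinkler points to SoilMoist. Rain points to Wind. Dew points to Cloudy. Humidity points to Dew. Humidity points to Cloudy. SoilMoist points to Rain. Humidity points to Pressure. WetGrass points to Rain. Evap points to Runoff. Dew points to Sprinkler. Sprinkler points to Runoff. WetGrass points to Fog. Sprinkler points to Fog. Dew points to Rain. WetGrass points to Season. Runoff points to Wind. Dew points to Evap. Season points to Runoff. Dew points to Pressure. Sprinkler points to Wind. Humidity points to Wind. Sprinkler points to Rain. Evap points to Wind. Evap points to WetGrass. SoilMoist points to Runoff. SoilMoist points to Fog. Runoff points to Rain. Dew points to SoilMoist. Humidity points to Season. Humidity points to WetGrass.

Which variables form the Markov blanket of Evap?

{Dew, Humidity, Rain, Runoff, Season, SoilMoist, Sprinkler, WetGrass, Wind}

By definition, MB(Evap) is built from Evap's parents, Evap's children, and the co-parents of Evap.
Evap's parents: Dew.
Evap has children Runoff, WetGrass, Wind.
For each child, the remaining parents (spouses of Evap):
  parents(WetGrass) \ {Evap} = {Humidity}.
  Runoff's other parents are Season, SoilMoist, Sprinkler.
  Wind's other parents are Humidity, Rain, Runoff, Sprinkler.
Taking the union gives {Dew, Humidity, Rain, Runoff, Season, SoilMoist, Sprinkler, WetGrass, Wind}.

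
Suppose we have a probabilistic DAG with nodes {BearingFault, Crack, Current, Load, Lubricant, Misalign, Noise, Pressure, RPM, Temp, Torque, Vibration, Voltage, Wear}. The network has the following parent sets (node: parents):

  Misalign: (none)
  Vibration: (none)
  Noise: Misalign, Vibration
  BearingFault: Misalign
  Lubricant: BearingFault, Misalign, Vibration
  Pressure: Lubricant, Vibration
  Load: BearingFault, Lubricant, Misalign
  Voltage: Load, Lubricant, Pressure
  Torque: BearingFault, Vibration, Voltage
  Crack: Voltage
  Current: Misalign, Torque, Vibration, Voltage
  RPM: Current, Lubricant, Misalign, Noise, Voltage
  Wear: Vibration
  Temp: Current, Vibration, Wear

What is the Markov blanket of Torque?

Pa(Torque) = {BearingFault, Vibration, Voltage}.
Torque has child Current.
Co-parents of Torque (other parents of its children):
  parents(Current) \ {Torque} = {Misalign, Vibration, Voltage}.
So the Markov blanket of Torque is {BearingFault, Current, Misalign, Vibration, Voltage}.

{BearingFault, Current, Misalign, Vibration, Voltage}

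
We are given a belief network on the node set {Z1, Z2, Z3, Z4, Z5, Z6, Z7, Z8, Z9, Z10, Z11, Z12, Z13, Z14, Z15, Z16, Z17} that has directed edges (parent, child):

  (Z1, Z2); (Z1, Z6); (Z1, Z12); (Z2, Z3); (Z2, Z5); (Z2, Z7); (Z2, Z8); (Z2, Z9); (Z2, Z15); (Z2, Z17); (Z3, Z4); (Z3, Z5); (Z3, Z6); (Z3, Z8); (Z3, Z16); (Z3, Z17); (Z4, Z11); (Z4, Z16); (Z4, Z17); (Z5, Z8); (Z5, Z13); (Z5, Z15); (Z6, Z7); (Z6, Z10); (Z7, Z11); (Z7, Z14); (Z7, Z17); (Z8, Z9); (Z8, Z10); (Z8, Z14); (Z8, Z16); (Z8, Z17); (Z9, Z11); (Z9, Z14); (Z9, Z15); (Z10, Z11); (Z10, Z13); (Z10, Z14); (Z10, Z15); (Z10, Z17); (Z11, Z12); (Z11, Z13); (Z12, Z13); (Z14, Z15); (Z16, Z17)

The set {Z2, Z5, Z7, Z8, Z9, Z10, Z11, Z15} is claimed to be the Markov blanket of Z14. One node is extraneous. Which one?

Z11

Z14 has parents Z7, Z8, Z9, Z10.
Z14's children: Z15.
For each child, the remaining parents (spouses of Z14):
  parents(Z15) \ {Z14} = {Z2, Z5, Z9, Z10}.
MB(Z14) = {Z2, Z5, Z7, Z8, Z9, Z10, Z15}.
Z11 is neither a parent, child, nor co-parent of Z14, so it does not belong.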